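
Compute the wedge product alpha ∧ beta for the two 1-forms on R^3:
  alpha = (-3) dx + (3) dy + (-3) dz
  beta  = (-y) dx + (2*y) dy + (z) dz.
alpha ∧ beta = (-3*y) dx ∧ dy + (-3*y - 3*z) dx ∧ dz + (6*y + 3*z) dy ∧ dz

Distribute the wedge, using dx_i ∧ dx_j = -dx_j ∧ dx_i and dx_i ∧ dx_i = 0. For each pair (i, j) with i < j, the coefficient of dx_i ∧ dx_j in alpha ∧ beta is (alpha_i * beta_j - alpha_j * beta_i). Collecting: alpha ∧ beta = (-3*y) dx ∧ dy + (-3*y - 3*z) dx ∧ dz + (6*y + 3*z) dy ∧ dz.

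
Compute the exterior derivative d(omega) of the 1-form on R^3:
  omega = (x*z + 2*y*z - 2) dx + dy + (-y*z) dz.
d(omega) = (-2*z) dx ∧ dy + (-x - 2*y) dx ∧ dz + (-z) dy ∧ dz

For a 1-form omega = sum_i f_i dx_i, the exterior derivative is
  d(omega) = sum_{i < j} (∂f_j/∂x_i - ∂f_i/∂x_j) dx_i ∧ dx_j.
  coefficient of dx ∧ dy: ∂f_2/∂x - ∂f_1/∂y = ∂(1)/∂x - ∂(x*z + 2*y*z - 2)/∂y = -2*z
  coefficient of dx ∧ dz: ∂f_3/∂x - ∂f_1/∂z = ∂(-y*z)/∂x - ∂(x*z + 2*y*z - 2)/∂z = -x - 2*y
  coefficient of dy ∧ dz: ∂f_3/∂y - ∂f_2/∂z = ∂(-y*z)/∂y - ∂(1)/∂z = -z
Assembling: d(omega) = (-2*z) dx ∧ dy + (-x - 2*y) dx ∧ dz + (-z) dy ∧ dz.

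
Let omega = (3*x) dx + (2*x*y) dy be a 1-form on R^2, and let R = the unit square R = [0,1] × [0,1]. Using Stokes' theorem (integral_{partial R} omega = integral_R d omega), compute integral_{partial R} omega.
integral_(partial R) omega = 1

Stokes: integral_partial_R omega = integral_R d omega with d omega = (∂Q/∂x - ∂P/∂y) dx ∧ dy.
  ∂Q/∂x = 2*y
  ∂P/∂y = 0
  integrand = ∂Q/∂x - ∂P/∂y = 2*y.
Integrating over R: integral_0^1 integral_0^1 (2*y) dx dy = 1.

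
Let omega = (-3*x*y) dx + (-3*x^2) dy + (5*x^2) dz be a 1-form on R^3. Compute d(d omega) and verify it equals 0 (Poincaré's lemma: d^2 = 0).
d(d omega) = 0

Step 1: d omega = sum_{i<j} (∂f_j/∂x_i - ∂f_i/∂x_j) dx_i ∧ dx_j:
  coeff of dx ∧ dy: -3*x
  coeff of dx ∧ dz: 10*x
  coeff of dy ∧ dz: 0
Step 2: Apply d again to each 2-form coefficient. The only possible 3-form in R^3 is dx ∧ dy ∧ dz, with coefficient
  ∂(coeff of dy∧dz)/∂x - ∂(coeff of dx∧dz)/∂y + ∂(coeff of dx∧dy)/∂z
  = ∂/∂x (0) - ∂/∂y (10*x) + ∂/∂z (-3*x).
Each of these terms simplifies to sums of mixed partials that cancel in pairs. The result is 0 (by equality of mixed partials for smooth functions — Schwarz / Clairaut).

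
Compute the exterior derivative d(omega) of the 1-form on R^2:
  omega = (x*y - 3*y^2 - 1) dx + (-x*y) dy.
d(omega) = (-x + 5*y) dx ∧ dy

For a 1-form omega = sum_i f_i dx_i, the exterior derivative is
  d(omega) = sum_{i < j} (∂f_j/∂x_i - ∂f_i/∂x_j) dx_i ∧ dx_j.
  coefficient of dx ∧ dy: ∂f_2/∂x - ∂f_1/∂y = ∂(-x*y)/∂x - ∂(x*y - 3*y^2 - 1)/∂y = -x + 5*y
Assembling: d(omega) = (-x + 5*y) dx ∧ dy.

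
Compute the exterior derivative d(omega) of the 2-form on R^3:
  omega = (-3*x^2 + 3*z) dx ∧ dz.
d(omega) = 0

For a 2-form omega = sum_{i<j} g_{ij} dx_i ∧ dx_j, the exterior derivative is
  d(omega) = sum_{i<j} d(g_{ij}) ∧ dx_i ∧ dx_j = sum_{i<j, k} (∂g_{ij}/∂x_k) dx_k ∧ dx_i ∧ dx_j.
Expand each term, using dx_k ∧ dx_i ∧ dx_j = sgn(permutation) dx_{(a)} ∧ dx_{(b)} ∧ dx_{(c)} with (a < b < c) sorted:

Collecting like 3-forms: d(omega) = 0.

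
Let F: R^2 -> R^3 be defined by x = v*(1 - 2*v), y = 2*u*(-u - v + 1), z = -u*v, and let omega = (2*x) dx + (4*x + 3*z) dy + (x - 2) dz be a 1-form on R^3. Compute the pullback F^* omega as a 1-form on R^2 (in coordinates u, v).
F^* omega = (v*(12*u^2 + 38*u*v - 22*u + 18*v^2 - 25*v + 10)) du + (6*u^2*v + 18*u*v^2 - 9*u*v + 2*u + 16*v^3 - 12*v^2 + 2*v) dv

Using F^*(f dg) = (f ∘ F) d(g ∘ F), substitute each coordinate x_i by F_i(u, v) in f_i, and replace dx_i by d F_i = (∂F_i/∂u) du + (∂F_i/∂v) dv.
  For the x component: f_1(F) = 2*v*(1 - 2*v); d F_1 = (0) du + (1 - 4*v) dv
  For the y component: f_2(F) = v*(-3*u - 8*v + 4); d F_2 = (-4*u - 2*v + 2) du + (-2*u) dv
  For the z component: f_3(F) = -2*v^2 + v - 2; d F_3 = (-v) du + (-u) dv
Combining and collecting du, dv coefficients:
  coeff of du: v*(12*u^2 + 38*u*v - 22*u + 18*v^2 - 25*v + 10)
  coeff of dv: 6*u^2*v + 18*u*v^2 - 9*u*v + 2*u + 16*v^3 - 12*v^2 + 2*v
F^* omega = (v*(12*u^2 + 38*u*v - 22*u + 18*v^2 - 25*v + 10)) du + (6*u^2*v + 18*u*v^2 - 9*u*v + 2*u + 16*v^3 - 12*v^2 + 2*v) dv.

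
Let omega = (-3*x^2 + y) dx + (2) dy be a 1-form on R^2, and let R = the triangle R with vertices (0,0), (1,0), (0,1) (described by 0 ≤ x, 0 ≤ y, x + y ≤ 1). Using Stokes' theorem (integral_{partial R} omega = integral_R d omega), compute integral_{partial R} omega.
integral_(partial R) omega = -1/2

Stokes: integral_partial_R omega = integral_R d omega with d omega = (∂Q/∂x - ∂P/∂y) dx ∧ dy.
  ∂Q/∂x = 0
  ∂P/∂y = 1
  integrand = ∂Q/∂x - ∂P/∂y = -1.
Integrating over R: integral_0^1 integral_0^{1-x} (-1) dy dx = -1/2.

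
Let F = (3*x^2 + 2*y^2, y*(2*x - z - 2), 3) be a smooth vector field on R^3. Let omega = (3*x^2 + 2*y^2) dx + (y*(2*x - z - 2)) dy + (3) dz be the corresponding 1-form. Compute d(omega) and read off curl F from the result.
d(omega) = (y) dy ∧ dz + (0) dz ∧ dx + (-2*y) dx ∧ dy; curl F = (y, 0, -2*y)

d omega = sum_{i<j} (∂f_j/∂x_i - ∂f_i/∂x_j) dx_i ∧ dx_j. Under the identification (dy ∧ dz, dz ∧ dx, dx ∧ dy) ↔ (e_x, e_y, e_z), the coefficients are exactly the components of curl F. Compute:
  ∂R/∂y - ∂Q/∂z = (0) - (-y) = y
  ∂P/∂z - ∂R/∂x = (0) - (0) = 0
  ∂Q/∂x - ∂P/∂y = (2*y) - (4*y) = -2*y.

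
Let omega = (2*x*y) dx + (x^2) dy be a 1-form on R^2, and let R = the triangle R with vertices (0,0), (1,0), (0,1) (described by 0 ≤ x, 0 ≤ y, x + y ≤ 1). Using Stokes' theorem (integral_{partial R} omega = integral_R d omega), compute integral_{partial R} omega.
integral_(partial R) omega = 0

Stokes: integral_partial_R omega = integral_R d omega with d omega = (∂Q/∂x - ∂P/∂y) dx ∧ dy.
  ∂Q/∂x = 2*x
  ∂P/∂y = 2*x
  integrand = ∂Q/∂x - ∂P/∂y = 0.
Integrating over R: integral_0^1 integral_0^{1-x} (0) dy dx = 0.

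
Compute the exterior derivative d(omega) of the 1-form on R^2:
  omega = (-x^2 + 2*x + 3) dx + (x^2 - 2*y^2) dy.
d(omega) = (2*x) dx ∧ dy

For a 1-form omega = sum_i f_i dx_i, the exterior derivative is
  d(omega) = sum_{i < j} (∂f_j/∂x_i - ∂f_i/∂x_j) dx_i ∧ dx_j.
  coefficient of dx ∧ dy: ∂f_2/∂x - ∂f_1/∂y = ∂(x^2 - 2*y^2)/∂x - ∂(-x^2 + 2*x + 3)/∂y = 2*x
Assembling: d(omega) = (2*x) dx ∧ dy.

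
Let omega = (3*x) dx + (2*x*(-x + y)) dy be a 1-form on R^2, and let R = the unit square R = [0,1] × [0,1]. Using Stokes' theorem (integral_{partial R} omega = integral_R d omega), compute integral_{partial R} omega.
integral_(partial R) omega = -1

Stokes: integral_partial_R omega = integral_R d omega with d omega = (∂Q/∂x - ∂P/∂y) dx ∧ dy.
  ∂Q/∂x = -4*x + 2*y
  ∂P/∂y = 0
  integrand = ∂Q/∂x - ∂P/∂y = -4*x + 2*y.
Integrating over R: integral_0^1 integral_0^1 (-4*x + 2*y) dx dy = -1.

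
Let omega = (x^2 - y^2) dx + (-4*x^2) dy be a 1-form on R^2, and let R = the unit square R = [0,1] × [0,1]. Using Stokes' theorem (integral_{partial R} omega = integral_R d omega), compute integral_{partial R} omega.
integral_(partial R) omega = -3

Stokes: integral_partial_R omega = integral_R d omega with d omega = (∂Q/∂x - ∂P/∂y) dx ∧ dy.
  ∂Q/∂x = -8*x
  ∂P/∂y = -2*y
  integrand = ∂Q/∂x - ∂P/∂y = -8*x + 2*y.
Integrating over R: integral_0^1 integral_0^1 (-8*x + 2*y) dx dy = -3.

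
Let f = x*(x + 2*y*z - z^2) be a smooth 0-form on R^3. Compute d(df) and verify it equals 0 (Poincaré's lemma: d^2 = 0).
d(df) = 0

Step 1: df = sum_i (∂f/∂x_i) dx_i = (2*x + 2*y*z - z^2) dx + (2*x*z) dy + (2*x*(y - z)) dz.
Step 2: Apply d again. Using the 1-form formula, the coefficient of dx ∧ dy in d(df) is ∂^2 f/∂x ∂y - ∂^2 f/∂y ∂x = (2*z) - (2*z) = 0 (equality of mixed partials for smooth f).
Similarly for dx ∧ dz and dy ∧ dz — all coefficients vanish. So d(df) = 0.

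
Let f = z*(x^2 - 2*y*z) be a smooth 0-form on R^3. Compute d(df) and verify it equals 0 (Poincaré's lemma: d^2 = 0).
d(df) = 0

Step 1: df = sum_i (∂f/∂x_i) dx_i = (2*x*z) dx + (-2*z^2) dy + (x^2 - 4*y*z) dz.
Step 2: Apply d again. Using the 1-form formula, the coefficient of dx ∧ dy in d(df) is ∂^2 f/∂x ∂y - ∂^2 f/∂y ∂x = (0) - (0) = 0 (equality of mixed partials for smooth f).
Similarly for dx ∧ dz and dy ∧ dz — all coefficients vanish. So d(df) = 0.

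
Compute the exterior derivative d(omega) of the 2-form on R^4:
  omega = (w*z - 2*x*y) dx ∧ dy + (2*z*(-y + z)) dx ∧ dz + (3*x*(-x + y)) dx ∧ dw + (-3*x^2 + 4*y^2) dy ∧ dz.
d(omega) = (w - 6*x + 2*z) dx ∧ dy ∧ dz + (-3*x + z) dx ∧ dy ∧ dw

For a 2-form omega = sum_{i<j} g_{ij} dx_i ∧ dx_j, the exterior derivative is
  d(omega) = sum_{i<j} d(g_{ij}) ∧ dx_i ∧ dx_j = sum_{i<j, k} (∂g_{ij}/∂x_k) dx_k ∧ dx_i ∧ dx_j.
Expand each term, using dx_k ∧ dx_i ∧ dx_j = sgn(permutation) dx_{(a)} ∧ dx_{(b)} ∧ dx_{(c)} with (a < b < c) sorted:
  d(w*z - 2*x*y) includes (∂/∂z)(w*z - 2*x*y) dz = (w) dz, which multiplied by dx ∧ dy gives (w) dx ∧ dy ∧ dz
  d(w*z - 2*x*y) includes (∂/∂w)(w*z - 2*x*y) dw = (z) dw, which multiplied by dx ∧ dy gives (z) dx ∧ dy ∧ dw
  d(2*z*(-y + z)) includes (∂/∂y)(2*z*(-y + z)) dy = (-2*z) dy, which multiplied by dx ∧ dz gives (2*z) dx ∧ dy ∧ dz
  d(3*x*(-x + y)) includes (∂/∂y)(3*x*(-x + y)) dy = (3*x) dy, which multiplied by dx ∧ dw gives (-3*x) dx ∧ dy ∧ dw
  d(-3*x^2 + 4*y^2) includes (∂/∂x)(-3*x^2 + 4*y^2) dx = (-6*x) dx, which multiplied by dy ∧ dz gives (-6*x) dx ∧ dy ∧ dz
Collecting like 3-forms: d(omega) = (w - 6*x + 2*z) dx ∧ dy ∧ dz + (-3*x + z) dx ∧ dy ∧ dw.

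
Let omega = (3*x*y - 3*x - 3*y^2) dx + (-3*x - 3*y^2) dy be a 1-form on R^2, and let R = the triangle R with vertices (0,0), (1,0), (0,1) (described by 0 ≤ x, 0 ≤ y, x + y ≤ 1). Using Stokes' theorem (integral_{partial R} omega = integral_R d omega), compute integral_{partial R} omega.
integral_(partial R) omega = -1

Stokes: integral_partial_R omega = integral_R d omega with d omega = (∂Q/∂x - ∂P/∂y) dx ∧ dy.
  ∂Q/∂x = -3
  ∂P/∂y = 3*x - 6*y
  integrand = ∂Q/∂x - ∂P/∂y = -3*x + 6*y - 3.
Integrating over R: integral_0^1 integral_0^{1-x} (-3*x + 6*y - 3) dy dx = -1.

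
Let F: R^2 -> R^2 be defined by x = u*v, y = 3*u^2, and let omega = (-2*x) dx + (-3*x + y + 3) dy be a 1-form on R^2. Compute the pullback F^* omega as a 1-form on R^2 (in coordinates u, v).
F^* omega = (2*u*(9*u^2 - 9*u*v - v^2 + 9)) du + (-2*u^2*v) dv

Using F^*(f dg) = (f ∘ F) d(g ∘ F), substitute each coordinate x_i by F_i(u, v) in f_i, and replace dx_i by d F_i = (∂F_i/∂u) du + (∂F_i/∂v) dv.
  For the x component: f_1(F) = -2*u*v; d F_1 = (v) du + (u) dv
  For the y component: f_2(F) = 3*u^2 - 3*u*v + 3; d F_2 = (6*u) du + (0) dv
Combining and collecting du, dv coefficients:
  coeff of du: 2*u*(9*u^2 - 9*u*v - v^2 + 9)
  coeff of dv: -2*u^2*v
F^* omega = (2*u*(9*u^2 - 9*u*v - v^2 + 9)) du + (-2*u^2*v) dv.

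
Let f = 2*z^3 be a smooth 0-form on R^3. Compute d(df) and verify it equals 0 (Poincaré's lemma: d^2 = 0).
d(df) = 0

Step 1: df = sum_i (∂f/∂x_i) dx_i = (0) dx + (0) dy + (6*z^2) dz.
Step 2: Apply d again. Using the 1-form formula, the coefficient of dx ∧ dy in d(df) is ∂^2 f/∂x ∂y - ∂^2 f/∂y ∂x = (0) - (0) = 0 (equality of mixed partials for smooth f).
Similarly for dx ∧ dz and dy ∧ dz — all coefficients vanish. So d(df) = 0.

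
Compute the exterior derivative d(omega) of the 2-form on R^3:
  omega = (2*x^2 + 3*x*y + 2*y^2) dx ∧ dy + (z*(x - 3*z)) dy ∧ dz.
d(omega) = (z) dx ∧ dy ∧ dz

For a 2-form omega = sum_{i<j} g_{ij} dx_i ∧ dx_j, the exterior derivative is
  d(omega) = sum_{i<j} d(g_{ij}) ∧ dx_i ∧ dx_j = sum_{i<j, k} (∂g_{ij}/∂x_k) dx_k ∧ dx_i ∧ dx_j.
Expand each term, using dx_k ∧ dx_i ∧ dx_j = sgn(permutation) dx_{(a)} ∧ dx_{(b)} ∧ dx_{(c)} with (a < b < c) sorted:
  d(z*(x - 3*z)) includes (∂/∂x)(z*(x - 3*z)) dx = (z) dx, which multiplied by dy ∧ dz gives (z) dx ∧ dy ∧ dz
Collecting like 3-forms: d(omega) = (z) dx ∧ dy ∧ dz.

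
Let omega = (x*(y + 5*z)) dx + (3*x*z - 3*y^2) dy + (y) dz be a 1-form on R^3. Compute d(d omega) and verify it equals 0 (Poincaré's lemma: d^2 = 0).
d(d omega) = 0

Step 1: d omega = sum_{i<j} (∂f_j/∂x_i - ∂f_i/∂x_j) dx_i ∧ dx_j:
  coeff of dx ∧ dy: -x + 3*z
  coeff of dx ∧ dz: -5*x
  coeff of dy ∧ dz: 1 - 3*x
Step 2: Apply d again to each 2-form coefficient. The only possible 3-form in R^3 is dx ∧ dy ∧ dz, with coefficient
  ∂(coeff of dy∧dz)/∂x - ∂(coeff of dx∧dz)/∂y + ∂(coeff of dx∧dy)/∂z
  = ∂/∂x (1 - 3*x) - ∂/∂y (-5*x) + ∂/∂z (-x + 3*z).
Each of these terms simplifies to sums of mixed partials that cancel in pairs. The result is 0 (by equality of mixed partials for smooth functions — Schwarz / Clairaut).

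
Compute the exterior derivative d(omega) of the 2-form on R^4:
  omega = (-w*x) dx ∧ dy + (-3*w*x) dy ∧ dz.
d(omega) = (-x) dx ∧ dy ∧ dw + (-3*w) dx ∧ dy ∧ dz + (-3*x) dy ∧ dz ∧ dw

For a 2-form omega = sum_{i<j} g_{ij} dx_i ∧ dx_j, the exterior derivative is
  d(omega) = sum_{i<j} d(g_{ij}) ∧ dx_i ∧ dx_j = sum_{i<j, k} (∂g_{ij}/∂x_k) dx_k ∧ dx_i ∧ dx_j.
Expand each term, using dx_k ∧ dx_i ∧ dx_j = sgn(permutation) dx_{(a)} ∧ dx_{(b)} ∧ dx_{(c)} with (a < b < c) sorted:
  d(-w*x) includes (∂/∂w)(-w*x) dw = (-x) dw, which multiplied by dx ∧ dy gives (-x) dx ∧ dy ∧ dw
  d(-3*w*x) includes (∂/∂x)(-3*w*x) dx = (-3*w) dx, which multiplied by dy ∧ dz gives (-3*w) dx ∧ dy ∧ dz
  d(-3*w*x) includes (∂/∂w)(-3*w*x) dw = (-3*x) dw, which multiplied by dy ∧ dz gives (-3*x) dy ∧ dz ∧ dw
Collecting like 3-forms: d(omega) = (-x) dx ∧ dy ∧ dw + (-3*w) dx ∧ dy ∧ dz + (-3*x) dy ∧ dz ∧ dw.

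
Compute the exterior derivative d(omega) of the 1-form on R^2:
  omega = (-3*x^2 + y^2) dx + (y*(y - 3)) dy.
d(omega) = (-2*y) dx ∧ dy

For a 1-form omega = sum_i f_i dx_i, the exterior derivative is
  d(omega) = sum_{i < j} (∂f_j/∂x_i - ∂f_i/∂x_j) dx_i ∧ dx_j.
  coefficient of dx ∧ dy: ∂f_2/∂x - ∂f_1/∂y = ∂(y*(y - 3))/∂x - ∂(-3*x^2 + y^2)/∂y = -2*y
Assembling: d(omega) = (-2*y) dx ∧ dy.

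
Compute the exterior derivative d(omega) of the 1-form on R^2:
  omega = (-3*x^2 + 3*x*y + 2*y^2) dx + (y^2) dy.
d(omega) = (-3*x - 4*y) dx ∧ dy

For a 1-form omega = sum_i f_i dx_i, the exterior derivative is
  d(omega) = sum_{i < j} (∂f_j/∂x_i - ∂f_i/∂x_j) dx_i ∧ dx_j.
  coefficient of dx ∧ dy: ∂f_2/∂x - ∂f_1/∂y = ∂(y^2)/∂x - ∂(-3*x^2 + 3*x*y + 2*y^2)/∂y = -3*x - 4*y
Assembling: d(omega) = (-3*x - 4*y) dx ∧ dy.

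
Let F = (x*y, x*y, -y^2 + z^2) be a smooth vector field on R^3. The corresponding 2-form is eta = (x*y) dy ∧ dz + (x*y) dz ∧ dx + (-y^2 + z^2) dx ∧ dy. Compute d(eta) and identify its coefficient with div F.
d(eta) = (x + y + 2*z) dx ∧ dy ∧ dz; div F = x + y + 2*z

For a 2-form in R^3 of the form above, applying d gives a 3-form with coefficient ∂P/∂x + ∂Q/∂y + ∂R/∂z:
  ∂P/∂x = y
  ∂Q/∂y = x
  ∂R/∂z = 2*z
Sum = x + y + 2*z, which is exactly div F.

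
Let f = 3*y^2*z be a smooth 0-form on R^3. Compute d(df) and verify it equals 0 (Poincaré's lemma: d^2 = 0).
d(df) = 0

Step 1: df = sum_i (∂f/∂x_i) dx_i = (0) dx + (6*y*z) dy + (3*y^2) dz.
Step 2: Apply d again. Using the 1-form formula, the coefficient of dx ∧ dy in d(df) is ∂^2 f/∂x ∂y - ∂^2 f/∂y ∂x = (0) - (0) = 0 (equality of mixed partials for smooth f).
Similarly for dx ∧ dz and dy ∧ dz — all coefficients vanish. So d(df) = 0.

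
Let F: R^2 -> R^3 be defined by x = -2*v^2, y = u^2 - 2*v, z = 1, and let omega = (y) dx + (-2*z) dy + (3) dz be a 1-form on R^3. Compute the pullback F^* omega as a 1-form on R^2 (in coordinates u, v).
F^* omega = (-4*u) du + (-4*u^2*v + 8*v^2 + 4) dv

Using F^*(f dg) = (f ∘ F) d(g ∘ F), substitute each coordinate x_i by F_i(u, v) in f_i, and replace dx_i by d F_i = (∂F_i/∂u) du + (∂F_i/∂v) dv.
  For the x component: f_1(F) = u^2 - 2*v; d F_1 = (0) du + (-4*v) dv
  For the y component: f_2(F) = -2; d F_2 = (2*u) du + (-2) dv
  For the z component: f_3(F) = 3; d F_3 = (0) du + (0) dv
Combining and collecting du, dv coefficients:
  coeff of du: -4*u
  coeff of dv: -4*u^2*v + 8*v^2 + 4
F^* omega = (-4*u) du + (-4*u^2*v + 8*v^2 + 4) dv.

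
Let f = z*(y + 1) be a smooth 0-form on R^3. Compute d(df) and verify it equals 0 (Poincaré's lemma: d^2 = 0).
d(df) = 0

Step 1: df = sum_i (∂f/∂x_i) dx_i = (0) dx + (z) dy + (y + 1) dz.
Step 2: Apply d again. Using the 1-form formula, the coefficient of dx ∧ dy in d(df) is ∂^2 f/∂x ∂y - ∂^2 f/∂y ∂x = (0) - (0) = 0 (equality of mixed partials for smooth f).
Similarly for dx ∧ dz and dy ∧ dz — all coefficients vanish. So d(df) = 0.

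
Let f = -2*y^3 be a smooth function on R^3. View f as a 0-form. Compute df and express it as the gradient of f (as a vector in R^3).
df = (0) dx + (-6*y^2) dy + (0) dz; grad f = (0, -6*y^2, 0)

For a 0-form f, d f = (∂f/∂x) dx + (∂f/∂y) dy + (∂f/∂z) dz. The components of the vector representation are exactly the entries of grad f in Cartesian coordinates:
  ∂f/∂x = 0
  ∂f/∂y = -6*y^2
  ∂f/∂z = 0.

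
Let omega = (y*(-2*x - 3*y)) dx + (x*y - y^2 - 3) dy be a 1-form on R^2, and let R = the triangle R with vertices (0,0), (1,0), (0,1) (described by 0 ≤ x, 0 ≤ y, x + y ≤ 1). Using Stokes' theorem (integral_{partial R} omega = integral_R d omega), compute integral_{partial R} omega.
integral_(partial R) omega = 3/2

Stokes: integral_partial_R omega = integral_R d omega with d omega = (∂Q/∂x - ∂P/∂y) dx ∧ dy.
  ∂Q/∂x = y
  ∂P/∂y = -2*x - 6*y
  integrand = ∂Q/∂x - ∂P/∂y = 2*x + 7*y.
Integrating over R: integral_0^1 integral_0^{1-x} (2*x + 7*y) dy dx = 3/2.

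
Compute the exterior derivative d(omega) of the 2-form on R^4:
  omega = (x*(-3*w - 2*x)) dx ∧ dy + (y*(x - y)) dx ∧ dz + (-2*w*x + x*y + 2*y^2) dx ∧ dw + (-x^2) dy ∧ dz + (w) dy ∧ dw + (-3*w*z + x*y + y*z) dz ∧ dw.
d(omega) = (-4*x - 4*y) dx ∧ dy ∧ dw + (-3*x + 2*y) dx ∧ dy ∧ dz + (y) dx ∧ dz ∧ dw + (x + z) dy ∧ dz ∧ dw

For a 2-form omega = sum_{i<j} g_{ij} dx_i ∧ dx_j, the exterior derivative is
  d(omega) = sum_{i<j} d(g_{ij}) ∧ dx_i ∧ dx_j = sum_{i<j, k} (∂g_{ij}/∂x_k) dx_k ∧ dx_i ∧ dx_j.
Expand each term, using dx_k ∧ dx_i ∧ dx_j = sgn(permutation) dx_{(a)} ∧ dx_{(b)} ∧ dx_{(c)} with (a < b < c) sorted:
  d(x*(-3*w - 2*x)) includes (∂/∂w)(x*(-3*w - 2*x)) dw = (-3*x) dw, which multiplied by dx ∧ dy gives (-3*x) dx ∧ dy ∧ dw
  d(y*(x - y)) includes (∂/∂y)(y*(x - y)) dy = (x - 2*y) dy, which multiplied by dx ∧ dz gives (-x + 2*y) dx ∧ dy ∧ dz
  d(-2*w*x + x*y + 2*y^2) includes (∂/∂y)(-2*w*x + x*y + 2*y^2) dy = (x + 4*y) dy, which multiplied by dx ∧ dw gives (-x - 4*y) dx ∧ dy ∧ dw
  d(-x^2) includes (∂/∂x)(-x^2) dx = (-2*x) dx, which multiplied by dy ∧ dz gives (-2*x) dx ∧ dy ∧ dz
  d(-3*w*z + x*y + y*z) includes (∂/∂x)(-3*w*z + x*y + y*z) dx = (y) dx, which multiplied by dz ∧ dw gives (y) dx ∧ dz ∧ dw
  d(-3*w*z + x*y + y*z) includes (∂/∂y)(-3*w*z + x*y + y*z) dy = (x + z) dy, which multiplied by dz ∧ dw gives (x + z) dy ∧ dz ∧ dw
Collecting like 3-forms: d(omega) = (-4*x - 4*y) dx ∧ dy ∧ dw + (-3*x + 2*y) dx ∧ dy ∧ dz + (y) dx ∧ dz ∧ dw + (x + z) dy ∧ dz ∧ dw.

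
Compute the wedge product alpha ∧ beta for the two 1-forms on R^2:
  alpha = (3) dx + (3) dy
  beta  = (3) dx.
alpha ∧ beta = (-9) dx ∧ dy

Distribute the wedge, using dx_i ∧ dx_j = -dx_j ∧ dx_i and dx_i ∧ dx_i = 0. For each pair (i, j) with i < j, the coefficient of dx_i ∧ dx_j in alpha ∧ beta is (alpha_i * beta_j - alpha_j * beta_i). Collecting: alpha ∧ beta = (-9) dx ∧ dy.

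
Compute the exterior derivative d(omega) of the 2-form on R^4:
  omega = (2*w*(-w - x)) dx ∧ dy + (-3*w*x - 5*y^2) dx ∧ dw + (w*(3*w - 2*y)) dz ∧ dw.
d(omega) = (-4*w - 2*x + 10*y) dx ∧ dy ∧ dw + (-2*w) dy ∧ dz ∧ dw

For a 2-form omega = sum_{i<j} g_{ij} dx_i ∧ dx_j, the exterior derivative is
  d(omega) = sum_{i<j} d(g_{ij}) ∧ dx_i ∧ dx_j = sum_{i<j, k} (∂g_{ij}/∂x_k) dx_k ∧ dx_i ∧ dx_j.
Expand each term, using dx_k ∧ dx_i ∧ dx_j = sgn(permutation) dx_{(a)} ∧ dx_{(b)} ∧ dx_{(c)} with (a < b < c) sorted:
  d(2*w*(-w - x)) includes (∂/∂w)(2*w*(-w - x)) dw = (-4*w - 2*x) dw, which multiplied by dx ∧ dy gives (-4*w - 2*x) dx ∧ dy ∧ dw
  d(-3*w*x - 5*y^2) includes (∂/∂y)(-3*w*x - 5*y^2) dy = (-10*y) dy, which multiplied by dx ∧ dw gives (10*y) dx ∧ dy ∧ dw
  d(w*(3*w - 2*y)) includes (∂/∂y)(w*(3*w - 2*y)) dy = (-2*w) dy, which multiplied by dz ∧ dw gives (-2*w) dy ∧ dz ∧ dw
Collecting like 3-forms: d(omega) = (-4*w - 2*x + 10*y) dx ∧ dy ∧ dw + (-2*w) dy ∧ dz ∧ dw.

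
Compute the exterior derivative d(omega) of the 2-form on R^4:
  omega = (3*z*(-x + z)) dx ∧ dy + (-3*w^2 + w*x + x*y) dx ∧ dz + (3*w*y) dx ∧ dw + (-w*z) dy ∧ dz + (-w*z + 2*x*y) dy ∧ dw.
d(omega) = (-4*x + 6*z) dx ∧ dy ∧ dz + (-6*w + x) dx ∧ dz ∧ dw + (-3*w + 2*y) dx ∧ dy ∧ dw + (w - z) dy ∧ dz ∧ dw

For a 2-form omega = sum_{i<j} g_{ij} dx_i ∧ dx_j, the exterior derivative is
  d(omega) = sum_{i<j} d(g_{ij}) ∧ dx_i ∧ dx_j = sum_{i<j, k} (∂g_{ij}/∂x_k) dx_k ∧ dx_i ∧ dx_j.
Expand each term, using dx_k ∧ dx_i ∧ dx_j = sgn(permutation) dx_{(a)} ∧ dx_{(b)} ∧ dx_{(c)} with (a < b < c) sorted:
  d(3*z*(-x + z)) includes (∂/∂z)(3*z*(-x + z)) dz = (-3*x + 6*z) dz, which multiplied by dx ∧ dy gives (-3*x + 6*z) dx ∧ dy ∧ dz
  d(-3*w^2 + w*x + x*y) includes (∂/∂y)(-3*w^2 + w*x + x*y) dy = (x) dy, which multiplied by dx ∧ dz gives (-x) dx ∧ dy ∧ dz
  d(-3*w^2 + w*x + x*y) includes (∂/∂w)(-3*w^2 + w*x + x*y) dw = (-6*w + x) dw, which multiplied by dx ∧ dz gives (-6*w + x) dx ∧ dz ∧ dw
  d(3*w*y) includes (∂/∂y)(3*w*y) dy = (3*w) dy, which multiplied by dx ∧ dw gives (-3*w) dx ∧ dy ∧ dw
  d(-w*z) includes (∂/∂w)(-w*z) dw = (-z) dw, which multiplied by dy ∧ dz gives (-z) dy ∧ dz ∧ dw
  d(-w*z + 2*x*y) includes (∂/∂x)(-w*z + 2*x*y) dx = (2*y) dx, which multiplied by dy ∧ dw gives (2*y) dx ∧ dy ∧ dw
  d(-w*z + 2*x*y) includes (∂/∂z)(-w*z + 2*x*y) dz = (-w) dz, which multiplied by dy ∧ dw gives (w) dy ∧ dz ∧ dw
Collecting like 3-forms: d(omega) = (-4*x + 6*z) dx ∧ dy ∧ dz + (-6*w + x) dx ∧ dz ∧ dw + (-3*w + 2*y) dx ∧ dy ∧ dw + (w - z) dy ∧ dz ∧ dw.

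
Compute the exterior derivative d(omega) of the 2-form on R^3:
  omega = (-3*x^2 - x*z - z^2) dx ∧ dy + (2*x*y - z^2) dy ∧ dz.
d(omega) = (-x + 2*y - 2*z) dx ∧ dy ∧ dz

For a 2-form omega = sum_{i<j} g_{ij} dx_i ∧ dx_j, the exterior derivative is
  d(omega) = sum_{i<j} d(g_{ij}) ∧ dx_i ∧ dx_j = sum_{i<j, k} (∂g_{ij}/∂x_k) dx_k ∧ dx_i ∧ dx_j.
Expand each term, using dx_k ∧ dx_i ∧ dx_j = sgn(permutation) dx_{(a)} ∧ dx_{(b)} ∧ dx_{(c)} with (a < b < c) sorted:
  d(-3*x^2 - x*z - z^2) includes (∂/∂z)(-3*x^2 - x*z - z^2) dz = (-x - 2*z) dz, which multiplied by dx ∧ dy gives (-x - 2*z) dx ∧ dy ∧ dz
  d(2*x*y - z^2) includes (∂/∂x)(2*x*y - z^2) dx = (2*y) dx, which multiplied by dy ∧ dz gives (2*y) dx ∧ dy ∧ dz
Collecting like 3-forms: d(omega) = (-x + 2*y - 2*z) dx ∧ dy ∧ dz.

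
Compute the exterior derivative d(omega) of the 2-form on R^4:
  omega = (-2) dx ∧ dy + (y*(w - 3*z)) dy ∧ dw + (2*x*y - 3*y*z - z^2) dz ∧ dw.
d(omega) = (2*x + 3*y - 3*z) dy ∧ dz ∧ dw + (2*y) dx ∧ dz ∧ dw

For a 2-form omega = sum_{i<j} g_{ij} dx_i ∧ dx_j, the exterior derivative is
  d(omega) = sum_{i<j} d(g_{ij}) ∧ dx_i ∧ dx_j = sum_{i<j, k} (∂g_{ij}/∂x_k) dx_k ∧ dx_i ∧ dx_j.
Expand each term, using dx_k ∧ dx_i ∧ dx_j = sgn(permutation) dx_{(a)} ∧ dx_{(b)} ∧ dx_{(c)} with (a < b < c) sorted:
  d(y*(w - 3*z)) includes (∂/∂z)(y*(w - 3*z)) dz = (-3*y) dz, which multiplied by dy ∧ dw gives (3*y) dy ∧ dz ∧ dw
  d(2*x*y - 3*y*z - z^2) includes (∂/∂x)(2*x*y - 3*y*z - z^2) dx = (2*y) dx, which multiplied by dz ∧ dw gives (2*y) dx ∧ dz ∧ dw
  d(2*x*y - 3*y*z - z^2) includes (∂/∂y)(2*x*y - 3*y*z - z^2) dy = (2*x - 3*z) dy, which multiplied by dz ∧ dw gives (2*x - 3*z) dy ∧ dz ∧ dw
Collecting like 3-forms: d(omega) = (2*x + 3*y - 3*z) dy ∧ dz ∧ dw + (2*y) dx ∧ dz ∧ dw.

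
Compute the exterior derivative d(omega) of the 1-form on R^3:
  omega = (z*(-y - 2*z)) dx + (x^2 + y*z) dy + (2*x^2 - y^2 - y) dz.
d(omega) = (2*x + z) dx ∧ dy + (4*x + y + 4*z) dx ∧ dz + (-3*y - 1) dy ∧ dz

For a 1-form omega = sum_i f_i dx_i, the exterior derivative is
  d(omega) = sum_{i < j} (∂f_j/∂x_i - ∂f_i/∂x_j) dx_i ∧ dx_j.
  coefficient of dx ∧ dy: ∂f_2/∂x - ∂f_1/∂y = ∂(x^2 + y*z)/∂x - ∂(z*(-y - 2*z))/∂y = 2*x + z
  coefficient of dx ∧ dz: ∂f_3/∂x - ∂f_1/∂z = ∂(2*x^2 - y^2 - y)/∂x - ∂(z*(-y - 2*z))/∂z = 4*x + y + 4*z
  coefficient of dy ∧ dz: ∂f_3/∂y - ∂f_2/∂z = ∂(2*x^2 - y^2 - y)/∂y - ∂(x^2 + y*z)/∂z = -3*y - 1
Assembling: d(omega) = (2*x + z) dx ∧ dy + (4*x + y + 4*z) dx ∧ dz + (-3*y - 1) dy ∧ dz.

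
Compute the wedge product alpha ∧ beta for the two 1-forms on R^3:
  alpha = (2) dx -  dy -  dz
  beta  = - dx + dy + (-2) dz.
alpha ∧ beta = (1) dx ∧ dy + (-5) dx ∧ dz + (3) dy ∧ dz

Distribute the wedge, using dx_i ∧ dx_j = -dx_j ∧ dx_i and dx_i ∧ dx_i = 0. For each pair (i, j) with i < j, the coefficient of dx_i ∧ dx_j in alpha ∧ beta is (alpha_i * beta_j - alpha_j * beta_i). Collecting: alpha ∧ beta = (1) dx ∧ dy + (-5) dx ∧ dz + (3) dy ∧ dz.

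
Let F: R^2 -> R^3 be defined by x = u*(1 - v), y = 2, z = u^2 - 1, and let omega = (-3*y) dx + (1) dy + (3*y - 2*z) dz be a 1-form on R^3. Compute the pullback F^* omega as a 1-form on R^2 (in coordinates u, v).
F^* omega = (-4*u^3 + 16*u + 6*v - 6) du + (6*u) dv

Using F^*(f dg) = (f ∘ F) d(g ∘ F), substitute each coordinate x_i by F_i(u, v) in f_i, and replace dx_i by d F_i = (∂F_i/∂u) du + (∂F_i/∂v) dv.
  For the x component: f_1(F) = -6; d F_1 = (1 - v) du + (-u) dv
  For the y component: f_2(F) = 1; d F_2 = (0) du + (0) dv
  For the z component: f_3(F) = 8 - 2*u^2; d F_3 = (2*u) du + (0) dv
Combining and collecting du, dv coefficients:
  coeff of du: -4*u^3 + 16*u + 6*v - 6
  coeff of dv: 6*u
F^* omega = (-4*u^3 + 16*u + 6*v - 6) du + (6*u) dv.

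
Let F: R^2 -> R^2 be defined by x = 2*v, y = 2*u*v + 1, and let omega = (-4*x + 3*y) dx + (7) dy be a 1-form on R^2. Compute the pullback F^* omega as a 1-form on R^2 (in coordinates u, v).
F^* omega = (14*v) du + (12*u*v + 14*u - 16*v + 6) dv

Using F^*(f dg) = (f ∘ F) d(g ∘ F), substitute each coordinate x_i by F_i(u, v) in f_i, and replace dx_i by d F_i = (∂F_i/∂u) du + (∂F_i/∂v) dv.
  For the x component: f_1(F) = 6*u*v - 8*v + 3; d F_1 = (0) du + (2) dv
  For the y component: f_2(F) = 7; d F_2 = (2*v) du + (2*u) dv
Combining and collecting du, dv coefficients:
  coeff of du: 14*v
  coeff of dv: 12*u*v + 14*u - 16*v + 6
F^* omega = (14*v) du + (12*u*v + 14*u - 16*v + 6) dv.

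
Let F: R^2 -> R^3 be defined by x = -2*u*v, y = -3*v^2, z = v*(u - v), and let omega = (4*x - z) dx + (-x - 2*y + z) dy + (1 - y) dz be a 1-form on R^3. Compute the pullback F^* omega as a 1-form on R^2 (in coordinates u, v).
F^* omega = (v*(18*u*v + v^2 + 1)) du + (18*u^2*v - 17*u*v^2 + u - 36*v^3 - 2*v) dv

Using F^*(f dg) = (f ∘ F) d(g ∘ F), substitute each coordinate x_i by F_i(u, v) in f_i, and replace dx_i by d F_i = (∂F_i/∂u) du + (∂F_i/∂v) dv.
  For the x component: f_1(F) = v*(-9*u + v); d F_1 = (-2*v) du + (-2*u) dv
  For the y component: f_2(F) = v*(3*u + 5*v); d F_2 = (0) du + (-6*v) dv
  For the z component: f_3(F) = 3*v^2 + 1; d F_3 = (v) du + (u - 2*v) dv
Combining and collecting du, dv coefficients:
  coeff of du: v*(18*u*v + v^2 + 1)
  coeff of dv: 18*u^2*v - 17*u*v^2 + u - 36*v^3 - 2*v
F^* omega = (v*(18*u*v + v^2 + 1)) du + (18*u^2*v - 17*u*v^2 + u - 36*v^3 - 2*v) dv.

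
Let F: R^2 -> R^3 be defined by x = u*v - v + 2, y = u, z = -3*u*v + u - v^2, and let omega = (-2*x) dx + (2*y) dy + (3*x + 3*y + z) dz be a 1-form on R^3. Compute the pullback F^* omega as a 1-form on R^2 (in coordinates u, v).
F^* omega = (-2*u*v^2 - 12*u*v + 6*u + 3*v^3 + 10*v^2 - 25*v + 6) du + (-2*u^2*v - 12*u^2 + 3*u*v^2 + 5*u*v - 22*u + 2*v^3 + 6*v^2 - 14*v + 4) dv

Using F^*(f dg) = (f ∘ F) d(g ∘ F), substitute each coordinate x_i by F_i(u, v) in f_i, and replace dx_i by d F_i = (∂F_i/∂u) du + (∂F_i/∂v) dv.
  For the x component: f_1(F) = -2*u*v + 2*v - 4; d F_1 = (v) du + (u - 1) dv
  For the y component: f_2(F) = 2*u; d F_2 = (1) du + (0) dv
  For the z component: f_3(F) = 4*u - v^2 - 3*v + 6; d F_3 = (1 - 3*v) du + (-3*u - 2*v) dv
Combining and collecting du, dv coefficients:
  coeff of du: -2*u*v^2 - 12*u*v + 6*u + 3*v^3 + 10*v^2 - 25*v + 6
  coeff of dv: -2*u^2*v - 12*u^2 + 3*u*v^2 + 5*u*v - 22*u + 2*v^3 + 6*v^2 - 14*v + 4
F^* omega = (-2*u*v^2 - 12*u*v + 6*u + 3*v^3 + 10*v^2 - 25*v + 6) du + (-2*u^2*v - 12*u^2 + 3*u*v^2 + 5*u*v - 22*u + 2*v^3 + 6*v^2 - 14*v + 4) dv.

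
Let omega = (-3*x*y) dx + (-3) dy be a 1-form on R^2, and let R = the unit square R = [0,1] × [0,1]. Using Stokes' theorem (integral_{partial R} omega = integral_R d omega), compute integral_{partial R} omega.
integral_(partial R) omega = 3/2

Stokes: integral_partial_R omega = integral_R d omega with d omega = (∂Q/∂x - ∂P/∂y) dx ∧ dy.
  ∂Q/∂x = 0
  ∂P/∂y = -3*x
  integrand = ∂Q/∂x - ∂P/∂y = 3*x.
Integrating over R: integral_0^1 integral_0^1 (3*x) dx dy = 3/2.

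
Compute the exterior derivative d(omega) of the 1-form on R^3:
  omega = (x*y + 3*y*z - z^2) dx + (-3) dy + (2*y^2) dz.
d(omega) = (-x - 3*z) dx ∧ dy + (-3*y + 2*z) dx ∧ dz + (4*y) dy ∧ dz

For a 1-form omega = sum_i f_i dx_i, the exterior derivative is
  d(omega) = sum_{i < j} (∂f_j/∂x_i - ∂f_i/∂x_j) dx_i ∧ dx_j.
  coefficient of dx ∧ dy: ∂f_2/∂x - ∂f_1/∂y = ∂(-3)/∂x - ∂(x*y + 3*y*z - z^2)/∂y = -x - 3*z
  coefficient of dx ∧ dz: ∂f_3/∂x - ∂f_1/∂z = ∂(2*y^2)/∂x - ∂(x*y + 3*y*z - z^2)/∂z = -3*y + 2*z
  coefficient of dy ∧ dz: ∂f_3/∂y - ∂f_2/∂z = ∂(2*y^2)/∂y - ∂(-3)/∂z = 4*y
Assembling: d(omega) = (-x - 3*z) dx ∧ dy + (-3*y + 2*z) dx ∧ dz + (4*y) dy ∧ dz.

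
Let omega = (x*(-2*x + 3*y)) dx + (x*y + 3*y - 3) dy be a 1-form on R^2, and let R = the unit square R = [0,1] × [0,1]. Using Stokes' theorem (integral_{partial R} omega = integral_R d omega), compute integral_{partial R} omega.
integral_(partial R) omega = -1

Stokes: integral_partial_R omega = integral_R d omega with d omega = (∂Q/∂x - ∂P/∂y) dx ∧ dy.
  ∂Q/∂x = y
  ∂P/∂y = 3*x
  integrand = ∂Q/∂x - ∂P/∂y = -3*x + y.
Integrating over R: integral_0^1 integral_0^1 (-3*x + y) dx dy = -1.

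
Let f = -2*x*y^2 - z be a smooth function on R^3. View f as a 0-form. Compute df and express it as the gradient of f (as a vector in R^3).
df = (-2*y^2) dx + (-4*x*y) dy + (-1) dz; grad f = (-2*y^2, -4*x*y, -1)

For a 0-form f, d f = (∂f/∂x) dx + (∂f/∂y) dy + (∂f/∂z) dz. The components of the vector representation are exactly the entries of grad f in Cartesian coordinates:
  ∂f/∂x = -2*y^2
  ∂f/∂y = -4*x*y
  ∂f/∂z = -1.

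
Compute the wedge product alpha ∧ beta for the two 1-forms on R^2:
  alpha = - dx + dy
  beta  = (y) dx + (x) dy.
alpha ∧ beta = (-x - y) dx ∧ dy

Distribute the wedge, using dx_i ∧ dx_j = -dx_j ∧ dx_i and dx_i ∧ dx_i = 0. For each pair (i, j) with i < j, the coefficient of dx_i ∧ dx_j in alpha ∧ beta is (alpha_i * beta_j - alpha_j * beta_i). Collecting: alpha ∧ beta = (-x - y) dx ∧ dy.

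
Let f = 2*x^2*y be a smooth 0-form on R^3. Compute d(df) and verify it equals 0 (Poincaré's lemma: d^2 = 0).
d(df) = 0

Step 1: df = sum_i (∂f/∂x_i) dx_i = (4*x*y) dx + (2*x^2) dy + (0) dz.
Step 2: Apply d again. Using the 1-form formula, the coefficient of dx ∧ dy in d(df) is ∂^2 f/∂x ∂y - ∂^2 f/∂y ∂x = (4*x) - (4*x) = 0 (equality of mixed partials for smooth f).
Similarly for dx ∧ dz and dy ∧ dz — all coefficients vanish. So d(df) = 0.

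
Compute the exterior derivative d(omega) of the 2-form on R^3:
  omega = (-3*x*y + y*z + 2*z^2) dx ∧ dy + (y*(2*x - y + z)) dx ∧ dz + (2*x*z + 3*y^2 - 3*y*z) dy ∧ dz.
d(omega) = (-2*x + 3*y + 5*z) dx ∧ dy ∧ dz

For a 2-form omega = sum_{i<j} g_{ij} dx_i ∧ dx_j, the exterior derivative is
  d(omega) = sum_{i<j} d(g_{ij}) ∧ dx_i ∧ dx_j = sum_{i<j, k} (∂g_{ij}/∂x_k) dx_k ∧ dx_i ∧ dx_j.
Expand each term, using dx_k ∧ dx_i ∧ dx_j = sgn(permutation) dx_{(a)} ∧ dx_{(b)} ∧ dx_{(c)} with (a < b < c) sorted:
  d(-3*x*y + y*z + 2*z^2) includes (∂/∂z)(-3*x*y + y*z + 2*z^2) dz = (y + 4*z) dz, which multiplied by dx ∧ dy gives (y + 4*z) dx ∧ dy ∧ dz
  d(y*(2*x - y + z)) includes (∂/∂y)(y*(2*x - y + z)) dy = (2*x - 2*y + z) dy, which multiplied by dx ∧ dz gives (-2*x + 2*y - z) dx ∧ dy ∧ dz
  d(2*x*z + 3*y^2 - 3*y*z) includes (∂/∂x)(2*x*z + 3*y^2 - 3*y*z) dx = (2*z) dx, which multiplied by dy ∧ dz gives (2*z) dx ∧ dy ∧ dz
Collecting like 3-forms: d(omega) = (-2*x + 3*y + 5*z) dx ∧ dy ∧ dz.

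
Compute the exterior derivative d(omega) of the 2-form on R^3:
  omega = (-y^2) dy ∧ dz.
d(omega) = 0

For a 2-form omega = sum_{i<j} g_{ij} dx_i ∧ dx_j, the exterior derivative is
  d(omega) = sum_{i<j} d(g_{ij}) ∧ dx_i ∧ dx_j = sum_{i<j, k} (∂g_{ij}/∂x_k) dx_k ∧ dx_i ∧ dx_j.
Expand each term, using dx_k ∧ dx_i ∧ dx_j = sgn(permutation) dx_{(a)} ∧ dx_{(b)} ∧ dx_{(c)} with (a < b < c) sorted:

Collecting like 3-forms: d(omega) = 0.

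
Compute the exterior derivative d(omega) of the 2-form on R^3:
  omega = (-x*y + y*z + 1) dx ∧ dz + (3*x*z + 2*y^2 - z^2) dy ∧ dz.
d(omega) = (x + 2*z) dx ∧ dy ∧ dz

For a 2-form omega = sum_{i<j} g_{ij} dx_i ∧ dx_j, the exterior derivative is
  d(omega) = sum_{i<j} d(g_{ij}) ∧ dx_i ∧ dx_j = sum_{i<j, k} (∂g_{ij}/∂x_k) dx_k ∧ dx_i ∧ dx_j.
Expand each term, using dx_k ∧ dx_i ∧ dx_j = sgn(permutation) dx_{(a)} ∧ dx_{(b)} ∧ dx_{(c)} with (a < b < c) sorted:
  d(-x*y + y*z + 1) includes (∂/∂y)(-x*y + y*z + 1) dy = (-x + z) dy, which multiplied by dx ∧ dz gives (x - z) dx ∧ dy ∧ dz
  d(3*x*z + 2*y^2 - z^2) includes (∂/∂x)(3*x*z + 2*y^2 - z^2) dx = (3*z) dx, which multiplied by dy ∧ dz gives (3*z) dx ∧ dy ∧ dz
Collecting like 3-forms: d(omega) = (x + 2*z) dx ∧ dy ∧ dz.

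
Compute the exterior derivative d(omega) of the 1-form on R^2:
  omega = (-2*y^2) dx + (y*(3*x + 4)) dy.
d(omega) = (7*y) dx ∧ dy

For a 1-form omega = sum_i f_i dx_i, the exterior derivative is
  d(omega) = sum_{i < j} (∂f_j/∂x_i - ∂f_i/∂x_j) dx_i ∧ dx_j.
  coefficient of dx ∧ dy: ∂f_2/∂x - ∂f_1/∂y = ∂(y*(3*x + 4))/∂x - ∂(-2*y^2)/∂y = 7*y
Assembling: d(omega) = (7*y) dx ∧ dy.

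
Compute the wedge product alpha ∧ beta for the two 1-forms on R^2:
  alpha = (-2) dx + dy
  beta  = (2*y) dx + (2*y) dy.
alpha ∧ beta = (-6*y) dx ∧ dy

Distribute the wedge, using dx_i ∧ dx_j = -dx_j ∧ dx_i and dx_i ∧ dx_i = 0. For each pair (i, j) with i < j, the coefficient of dx_i ∧ dx_j in alpha ∧ beta is (alpha_i * beta_j - alpha_j * beta_i). Collecting: alpha ∧ beta = (-6*y) dx ∧ dy.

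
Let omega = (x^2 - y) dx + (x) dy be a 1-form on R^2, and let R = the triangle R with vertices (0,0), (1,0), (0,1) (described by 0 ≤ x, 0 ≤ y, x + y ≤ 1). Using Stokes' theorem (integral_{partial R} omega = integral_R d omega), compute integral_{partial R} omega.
integral_(partial R) omega = 1

Stokes: integral_partial_R omega = integral_R d omega with d omega = (∂Q/∂x - ∂P/∂y) dx ∧ dy.
  ∂Q/∂x = 1
  ∂P/∂y = -1
  integrand = ∂Q/∂x - ∂P/∂y = 2.
Integrating over R: integral_0^1 integral_0^{1-x} (2) dy dx = 1.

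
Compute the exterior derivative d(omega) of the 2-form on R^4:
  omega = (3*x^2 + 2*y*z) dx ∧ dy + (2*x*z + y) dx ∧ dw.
d(omega) = (2*y) dx ∧ dy ∧ dz + (-1) dx ∧ dy ∧ dw + (-2*x) dx ∧ dz ∧ dw

For a 2-form omega = sum_{i<j} g_{ij} dx_i ∧ dx_j, the exterior derivative is
  d(omega) = sum_{i<j} d(g_{ij}) ∧ dx_i ∧ dx_j = sum_{i<j, k} (∂g_{ij}/∂x_k) dx_k ∧ dx_i ∧ dx_j.
Expand each term, using dx_k ∧ dx_i ∧ dx_j = sgn(permutation) dx_{(a)} ∧ dx_{(b)} ∧ dx_{(c)} with (a < b < c) sorted:
  d(3*x^2 + 2*y*z) includes (∂/∂z)(3*x^2 + 2*y*z) dz = (2*y) dz, which multiplied by dx ∧ dy gives (2*y) dx ∧ dy ∧ dz
  d(2*x*z + y) includes (∂/∂y)(2*x*z + y) dy = (1) dy, which multiplied by dx ∧ dw gives (-1) dx ∧ dy ∧ dw
  d(2*x*z + y) includes (∂/∂z)(2*x*z + y) dz = (2*x) dz, which multiplied by dx ∧ dw gives (-2*x) dx ∧ dz ∧ dw
Collecting like 3-forms: d(omega) = (2*y) dx ∧ dy ∧ dz + (-1) dx ∧ dy ∧ dw + (-2*x) dx ∧ dz ∧ dw.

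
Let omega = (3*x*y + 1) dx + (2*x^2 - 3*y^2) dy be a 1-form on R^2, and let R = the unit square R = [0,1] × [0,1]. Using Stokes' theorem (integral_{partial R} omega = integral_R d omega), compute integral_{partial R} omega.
integral_(partial R) omega = 1/2

Stokes: integral_partial_R omega = integral_R d omega with d omega = (∂Q/∂x - ∂P/∂y) dx ∧ dy.
  ∂Q/∂x = 4*x
  ∂P/∂y = 3*x
  integrand = ∂Q/∂x - ∂P/∂y = x.
Integrating over R: integral_0^1 integral_0^1 (x) dx dy = 1/2.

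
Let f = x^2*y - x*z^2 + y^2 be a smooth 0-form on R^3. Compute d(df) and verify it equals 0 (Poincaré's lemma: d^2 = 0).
d(df) = 0

Step 1: df = sum_i (∂f/∂x_i) dx_i = (2*x*y - z^2) dx + (x^2 + 2*y) dy + (-2*x*z) dz.
Step 2: Apply d again. Using the 1-form formula, the coefficient of dx ∧ dy in d(df) is ∂^2 f/∂x ∂y - ∂^2 f/∂y ∂x = (2*x) - (2*x) = 0 (equality of mixed partials for smooth f).
Similarly for dx ∧ dz and dy ∧ dz — all coefficients vanish. So d(df) = 0.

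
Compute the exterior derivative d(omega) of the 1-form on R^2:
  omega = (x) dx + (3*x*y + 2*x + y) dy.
d(omega) = (3*y + 2) dx ∧ dy

For a 1-form omega = sum_i f_i dx_i, the exterior derivative is
  d(omega) = sum_{i < j} (∂f_j/∂x_i - ∂f_i/∂x_j) dx_i ∧ dx_j.
  coefficient of dx ∧ dy: ∂f_2/∂x - ∂f_1/∂y = ∂(3*x*y + 2*x + y)/∂x - ∂(x)/∂y = 3*y + 2
Assembling: d(omega) = (3*y + 2) dx ∧ dy.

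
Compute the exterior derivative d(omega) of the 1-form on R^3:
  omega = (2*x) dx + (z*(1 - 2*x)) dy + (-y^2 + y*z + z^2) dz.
d(omega) = (-2*z) dx ∧ dy + (2*x - 2*y + z - 1) dy ∧ dz

For a 1-form omega = sum_i f_i dx_i, the exterior derivative is
  d(omega) = sum_{i < j} (∂f_j/∂x_i - ∂f_i/∂x_j) dx_i ∧ dx_j.
  coefficient of dx ∧ dy: ∂f_2/∂x - ∂f_1/∂y = ∂(z*(1 - 2*x))/∂x - ∂(2*x)/∂y = -2*z
  coefficient of dy ∧ dz: ∂f_3/∂y - ∂f_2/∂z = ∂(-y^2 + y*z + z^2)/∂y - ∂(z*(1 - 2*x))/∂z = 2*x - 2*y + z - 1
Assembling: d(omega) = (-2*z) dx ∧ dy + (2*x - 2*y + z - 1) dy ∧ dz.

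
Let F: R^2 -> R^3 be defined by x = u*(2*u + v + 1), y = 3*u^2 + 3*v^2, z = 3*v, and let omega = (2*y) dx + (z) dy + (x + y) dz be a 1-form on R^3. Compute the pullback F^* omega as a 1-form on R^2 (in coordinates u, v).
F^* omega = (24*u^3 + 6*u^2*v + 6*u^2 + 24*u*v^2 + 18*u*v + 6*v^3 + 6*v^2) du + (6*u^3 + 15*u^2 + 6*u*v^2 + 3*u*v + 3*u + 27*v^2) dv

Using F^*(f dg) = (f ∘ F) d(g ∘ F), substitute each coordinate x_i by F_i(u, v) in f_i, and replace dx_i by d F_i = (∂F_i/∂u) du + (∂F_i/∂v) dv.
  For the x component: f_1(F) = 6*u^2 + 6*v^2; d F_1 = (4*u + v + 1) du + (u) dv
  For the y component: f_2(F) = 3*v; d F_2 = (6*u) du + (6*v) dv
  For the z component: f_3(F) = 5*u^2 + u*v + u + 3*v^2; d F_3 = (0) du + (3) dv
Combining and collecting du, dv coefficients:
  coeff of du: 24*u^3 + 6*u^2*v + 6*u^2 + 24*u*v^2 + 18*u*v + 6*v^3 + 6*v^2
  coeff of dv: 6*u^3 + 15*u^2 + 6*u*v^2 + 3*u*v + 3*u + 27*v^2
F^* omega = (24*u^3 + 6*u^2*v + 6*u^2 + 24*u*v^2 + 18*u*v + 6*v^3 + 6*v^2) du + (6*u^3 + 15*u^2 + 6*u*v^2 + 3*u*v + 3*u + 27*v^2) dv.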